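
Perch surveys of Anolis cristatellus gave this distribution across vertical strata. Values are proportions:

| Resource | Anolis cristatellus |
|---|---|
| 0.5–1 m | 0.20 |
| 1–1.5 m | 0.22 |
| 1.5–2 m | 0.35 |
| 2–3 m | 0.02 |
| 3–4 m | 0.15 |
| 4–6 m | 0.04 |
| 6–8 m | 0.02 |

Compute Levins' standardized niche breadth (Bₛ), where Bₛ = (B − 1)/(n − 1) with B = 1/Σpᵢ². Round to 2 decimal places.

Σpᵢ² = 0.20² + 0.22² + 0.35² + 0.02² + 0.15² + 0.04² + 0.02² = 0.0400 + 0.0484 + 0.1225 + 0.0004 + 0.0225 + 0.0016 + 0.0004 = 0.2358
B = 1 / 0.2358 = 4.2409
Bₛ = (B − 1)/(n − 1) = (4.2409 − 1)/(7 − 1) = 3.2409/6 = 0.5402

0.54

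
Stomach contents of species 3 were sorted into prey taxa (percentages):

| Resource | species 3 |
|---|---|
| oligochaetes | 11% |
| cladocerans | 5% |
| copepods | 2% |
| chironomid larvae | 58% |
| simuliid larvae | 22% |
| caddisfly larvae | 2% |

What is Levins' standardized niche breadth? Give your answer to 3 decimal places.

Convert percentages to proportions (divide by 100).
Σpᵢ² = 0.11² + 0.05² + 0.02² + 0.58² + 0.22² + 0.02² = 0.0121 + 0.0025 + 0.0004 + 0.3364 + 0.0484 + 0.0004 = 0.4002
B = 1 / 0.4002 = 2.49875
Bₛ = (B − 1)/(n − 1) = (2.49875 − 1)/(6 − 1) = 1.49875/5 = 0.29975

0.300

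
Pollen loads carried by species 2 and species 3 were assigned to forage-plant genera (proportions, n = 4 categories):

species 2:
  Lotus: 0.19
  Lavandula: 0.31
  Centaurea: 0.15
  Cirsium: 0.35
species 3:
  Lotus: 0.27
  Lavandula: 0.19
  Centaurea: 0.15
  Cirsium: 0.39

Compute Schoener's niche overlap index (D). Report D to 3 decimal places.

0.880

Σ|p₁ᵢ − p₂ᵢ| = 0.08 + 0.12 + 0.00 + 0.04 = 0.24
D = 1 − ½ × 0.24 = 1 − 0.120 = 0.88000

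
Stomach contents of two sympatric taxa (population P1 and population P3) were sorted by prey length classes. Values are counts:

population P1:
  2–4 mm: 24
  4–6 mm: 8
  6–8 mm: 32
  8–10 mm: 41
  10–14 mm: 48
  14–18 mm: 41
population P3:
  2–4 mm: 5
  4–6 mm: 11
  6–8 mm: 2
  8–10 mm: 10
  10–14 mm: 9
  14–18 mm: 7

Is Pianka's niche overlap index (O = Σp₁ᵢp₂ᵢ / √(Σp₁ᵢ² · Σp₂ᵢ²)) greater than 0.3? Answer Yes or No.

Yes

Proportions for population P1 (n=194): 24/194=0.1237, 8/194=0.0412, 32/194=0.1649, 41/194=0.2113, 48/194=0.2474, 41/194=0.2113
Proportions for population P3 (n=44): 5/44=0.1136, 11/44=0.2500, 2/44=0.0455, 10/44=0.2273, 9/44=0.2045, 7/44=0.1591
Σ p₁ᵢp₂ᵢ = 0.014052 + 0.010300 + 0.007503 + 0.048028 + 0.050593 + 0.033618 = 0.164094
Σp_1ᵢ² = 0.1237² + 0.0412² + 0.1649² + 0.2113² + 0.2474² + 0.2113² = 0.015302 + 0.001697 + 0.027192 + 0.044648 + 0.061207 + 0.044648 = 0.194694
Σp_2ᵢ² = 0.1136² + 0.2500² + 0.0455² + 0.2273² + 0.2045² + 0.1591² = 0.012905 + 0.062500 + 0.002070 + 0.051665 + 0.041820 + 0.025313 = 0.196273
O = 0.164094 / √(0.194694 × 0.196273) = 0.164094 / 0.1954819 = 0.8394
O = 0.8394 > 0.3 → Yes.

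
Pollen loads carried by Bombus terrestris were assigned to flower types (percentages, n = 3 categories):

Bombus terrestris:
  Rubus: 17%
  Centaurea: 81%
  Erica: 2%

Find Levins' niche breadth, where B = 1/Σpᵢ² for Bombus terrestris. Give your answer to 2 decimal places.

Convert percentages to proportions (divide by 100).
Σpᵢ² = 0.17² + 0.81² + 0.02² = 0.0289 + 0.6561 + 0.0004 = 0.6854
B = 1 / 0.6854 = 1.4590

1.46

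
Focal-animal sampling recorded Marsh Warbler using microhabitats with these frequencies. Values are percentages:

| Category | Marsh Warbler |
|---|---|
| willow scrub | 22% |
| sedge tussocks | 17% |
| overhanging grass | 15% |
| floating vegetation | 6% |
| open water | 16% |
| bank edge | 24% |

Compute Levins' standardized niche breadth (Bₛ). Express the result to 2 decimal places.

0.87

Convert percentages to proportions (divide by 100).
Σpᵢ² = 0.22² + 0.17² + 0.15² + 0.06² + 0.16² + 0.24² = 0.0484 + 0.0289 + 0.0225 + 0.0036 + 0.0256 + 0.0576 = 0.1866
B = 1 / 0.1866 = 5.3591
Bₛ = (B − 1)/(n − 1) = (5.3591 − 1)/(6 − 1) = 4.3591/5 = 0.8718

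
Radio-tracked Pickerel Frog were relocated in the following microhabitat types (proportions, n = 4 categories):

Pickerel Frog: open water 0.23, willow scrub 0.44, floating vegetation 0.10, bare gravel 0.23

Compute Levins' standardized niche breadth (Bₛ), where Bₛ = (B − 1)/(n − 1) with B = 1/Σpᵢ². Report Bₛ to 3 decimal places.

Σpᵢ² = 0.23² + 0.44² + 0.10² + 0.23² = 0.0529 + 0.1936 + 0.0100 + 0.0529 = 0.3094
B = 1 / 0.3094 = 3.23206
Bₛ = (B − 1)/(n − 1) = (3.23206 − 1)/(4 − 1) = 2.23206/3 = 0.74402

0.744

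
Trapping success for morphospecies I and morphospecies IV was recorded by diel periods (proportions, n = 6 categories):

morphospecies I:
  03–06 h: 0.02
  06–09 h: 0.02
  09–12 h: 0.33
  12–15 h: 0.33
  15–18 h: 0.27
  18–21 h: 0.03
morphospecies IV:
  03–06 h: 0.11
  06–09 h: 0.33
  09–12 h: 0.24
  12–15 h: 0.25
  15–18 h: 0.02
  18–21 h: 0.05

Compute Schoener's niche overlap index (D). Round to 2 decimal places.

0.58

Σ|p₁ᵢ − p₂ᵢ| = 0.09 + 0.31 + 0.09 + 0.08 + 0.25 + 0.02 = 0.84
D = 1 − ½ × 0.84 = 1 − 0.420 = 0.5800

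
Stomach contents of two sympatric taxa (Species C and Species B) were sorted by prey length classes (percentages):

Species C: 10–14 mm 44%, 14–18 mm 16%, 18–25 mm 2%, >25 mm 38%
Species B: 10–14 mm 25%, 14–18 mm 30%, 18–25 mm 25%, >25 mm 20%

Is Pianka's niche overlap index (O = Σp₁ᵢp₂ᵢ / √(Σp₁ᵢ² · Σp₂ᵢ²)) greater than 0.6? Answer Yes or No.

Yes

Convert percentages to proportions (divide by 100).
Σ p₁ᵢp₂ᵢ = 0.1100 + 0.0480 + 0.0050 + 0.0760 = 0.2390
Σp_1ᵢ² = 0.44² + 0.16² + 0.02² + 0.38² = 0.1936 + 0.0256 + 0.0004 + 0.1444 = 0.3640
Σp_2ᵢ² = 0.25² + 0.30² + 0.25² + 0.20² = 0.0625 + 0.0900 + 0.0625 + 0.0400 = 0.2550
O = 0.2390 / √(0.3640 × 0.2550) = 0.2390 / 0.30466 = 0.7845
O = 0.7845 > 0.6 → Yes.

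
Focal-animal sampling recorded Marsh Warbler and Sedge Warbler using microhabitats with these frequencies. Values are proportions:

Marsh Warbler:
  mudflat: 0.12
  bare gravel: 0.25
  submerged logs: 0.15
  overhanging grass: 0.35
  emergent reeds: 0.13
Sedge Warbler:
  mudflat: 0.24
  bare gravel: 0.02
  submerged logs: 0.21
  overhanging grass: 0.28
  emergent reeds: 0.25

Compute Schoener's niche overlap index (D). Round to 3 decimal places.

Σ|p₁ᵢ − p₂ᵢ| = 0.12 + 0.23 + 0.06 + 0.07 + 0.12 = 0.60
D = 1 − ½ × 0.60 = 1 − 0.300 = 0.70000

0.700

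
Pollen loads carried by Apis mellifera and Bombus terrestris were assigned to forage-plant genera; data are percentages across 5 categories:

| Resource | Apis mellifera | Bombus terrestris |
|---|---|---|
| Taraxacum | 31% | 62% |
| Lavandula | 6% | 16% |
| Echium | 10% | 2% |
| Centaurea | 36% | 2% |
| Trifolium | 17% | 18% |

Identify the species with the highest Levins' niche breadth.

Convert percentages to proportions (divide by 100).
Σp_mellᵢ² = 0.31² + 0.06² + 0.10² + 0.36² + 0.17² = 0.0961 + 0.0036 + 0.0100 + 0.1296 + 0.0289 = 0.2682
B_mell = 1 / 0.2682 = 3.7286
Σp_terrᵢ² = 0.62² + 0.16² + 0.02² + 0.02² + 0.18² = 0.3844 + 0.0256 + 0.0004 + 0.0004 + 0.0324 = 0.4432
B_terr = 1 / 0.4432 = 2.2563
Highest B → broadest niche (most generalist): Apis mellifera (B = 3.73).

Apis mellifera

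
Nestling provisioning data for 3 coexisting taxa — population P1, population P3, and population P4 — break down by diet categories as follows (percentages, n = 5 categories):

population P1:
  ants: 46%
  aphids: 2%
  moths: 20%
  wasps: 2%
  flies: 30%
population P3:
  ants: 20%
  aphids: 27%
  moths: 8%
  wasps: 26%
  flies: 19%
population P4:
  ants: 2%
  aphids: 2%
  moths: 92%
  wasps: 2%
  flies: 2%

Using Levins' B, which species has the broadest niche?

Convert percentages to proportions (divide by 100).
Σp_P1ᵢ² = 0.46² + 0.02² + 0.20² + 0.02² + 0.30² = 0.2116 + 0.0004 + 0.0400 + 0.0004 + 0.0900 = 0.3424
B_P1 = 1 / 0.3424 = 2.9206
Σp_P3ᵢ² = 0.20² + 0.27² + 0.08² + 0.26² + 0.19² = 0.0400 + 0.0729 + 0.0064 + 0.0676 + 0.0361 = 0.2230
B_P3 = 1 / 0.2230 = 4.4843
Σp_P4ᵢ² = 0.02² + 0.02² + 0.92² + 0.02² + 0.02² = 0.0004 + 0.0004 + 0.8464 + 0.0004 + 0.0004 = 0.8480
B_P4 = 1 / 0.8480 = 1.1792
Highest B → broadest niche (most generalist): population P3 (B = 4.48).

population P3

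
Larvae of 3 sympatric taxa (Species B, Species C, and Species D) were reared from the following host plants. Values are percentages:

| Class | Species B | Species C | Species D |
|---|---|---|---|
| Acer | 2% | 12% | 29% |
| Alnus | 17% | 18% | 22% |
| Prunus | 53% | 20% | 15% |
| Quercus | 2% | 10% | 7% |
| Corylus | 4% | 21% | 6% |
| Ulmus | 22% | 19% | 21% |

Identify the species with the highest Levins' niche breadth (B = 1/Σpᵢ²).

Species C

Convert percentages to proportions (divide by 100).
Σp_Bᵢ² = 0.02² + 0.17² + 0.53² + 0.02² + 0.04² + 0.22² = 0.0004 + 0.0289 + 0.2809 + 0.0004 + 0.0016 + 0.0484 = 0.3606
B_B = 1 / 0.3606 = 2.7732
Σp_Cᵢ² = 0.12² + 0.18² + 0.20² + 0.10² + 0.21² + 0.19² = 0.0144 + 0.0324 + 0.0400 + 0.0100 + 0.0441 + 0.0361 = 0.1770
B_C = 1 / 0.1770 = 5.6497
Σp_Dᵢ² = 0.29² + 0.22² + 0.15² + 0.07² + 0.06² + 0.21² = 0.0841 + 0.0484 + 0.0225 + 0.0049 + 0.0036 + 0.0441 = 0.2076
B_D = 1 / 0.2076 = 4.8170
Highest B → broadest niche (most generalist): Species C (B = 5.65).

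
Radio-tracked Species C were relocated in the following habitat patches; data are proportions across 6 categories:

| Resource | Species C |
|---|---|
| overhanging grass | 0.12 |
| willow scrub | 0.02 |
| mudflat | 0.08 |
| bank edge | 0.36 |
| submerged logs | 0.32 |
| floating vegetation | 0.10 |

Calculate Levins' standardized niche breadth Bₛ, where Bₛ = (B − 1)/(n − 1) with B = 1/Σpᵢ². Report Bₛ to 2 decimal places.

Σpᵢ² = 0.12² + 0.02² + 0.08² + 0.36² + 0.32² + 0.10² = 0.0144 + 0.0004 + 0.0064 + 0.1296 + 0.1024 + 0.0100 = 0.2632
B = 1 / 0.2632 = 3.7994
Bₛ = (B − 1)/(n − 1) = (3.7994 − 1)/(6 − 1) = 2.7994/5 = 0.5599

0.56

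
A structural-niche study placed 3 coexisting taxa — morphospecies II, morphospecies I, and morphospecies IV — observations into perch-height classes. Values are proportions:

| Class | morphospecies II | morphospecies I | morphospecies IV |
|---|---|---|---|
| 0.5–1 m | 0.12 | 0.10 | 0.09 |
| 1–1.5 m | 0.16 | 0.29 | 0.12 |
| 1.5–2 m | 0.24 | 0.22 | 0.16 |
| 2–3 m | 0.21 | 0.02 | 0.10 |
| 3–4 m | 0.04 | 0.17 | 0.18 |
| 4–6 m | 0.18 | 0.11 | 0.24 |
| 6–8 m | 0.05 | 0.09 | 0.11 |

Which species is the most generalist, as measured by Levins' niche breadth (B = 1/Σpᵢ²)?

Σp_IIᵢ² = 0.12² + 0.16² + 0.24² + 0.21² + 0.04² + 0.18² + 0.05² = 0.0144 + 0.0256 + 0.0576 + 0.0441 + 0.0016 + 0.0324 + 0.0025 = 0.1782
B_II = 1 / 0.1782 = 5.6117
Σp_Iᵢ² = 0.10² + 0.29² + 0.22² + 0.02² + 0.17² + 0.11² + 0.09² = 0.0100 + 0.0841 + 0.0484 + 0.0004 + 0.0289 + 0.0121 + 0.0081 = 0.1920
B_I = 1 / 0.1920 = 5.2083
Σp_IVᵢ² = 0.09² + 0.12² + 0.16² + 0.10² + 0.18² + 0.24² + 0.11² = 0.0081 + 0.0144 + 0.0256 + 0.0100 + 0.0324 + 0.0576 + 0.0121 = 0.1602
B_IV = 1 / 0.1602 = 6.2422
Highest B → broadest niche (most generalist): morphospecies IV (B = 6.24).

morphospecies IV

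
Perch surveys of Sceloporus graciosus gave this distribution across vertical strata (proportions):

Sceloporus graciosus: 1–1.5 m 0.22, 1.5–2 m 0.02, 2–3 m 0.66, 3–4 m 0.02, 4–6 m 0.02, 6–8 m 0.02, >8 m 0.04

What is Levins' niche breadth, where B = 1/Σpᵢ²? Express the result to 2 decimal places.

Σpᵢ² = 0.22² + 0.02² + 0.66² + 0.02² + 0.02² + 0.02² + 0.04² = 0.0484 + 0.0004 + 0.4356 + 0.0004 + 0.0004 + 0.0004 + 0.0016 = 0.4872
B = 1 / 0.4872 = 2.0525

2.05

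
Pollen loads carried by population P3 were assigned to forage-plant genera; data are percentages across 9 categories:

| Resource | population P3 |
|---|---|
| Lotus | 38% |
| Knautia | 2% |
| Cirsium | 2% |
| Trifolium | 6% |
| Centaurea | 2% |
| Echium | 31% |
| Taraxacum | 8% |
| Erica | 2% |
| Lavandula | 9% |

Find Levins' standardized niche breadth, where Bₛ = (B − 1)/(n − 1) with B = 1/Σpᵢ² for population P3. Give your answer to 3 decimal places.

Convert percentages to proportions (divide by 100).
Σpᵢ² = 0.38² + 0.02² + 0.02² + 0.06² + 0.02² + 0.31² + 0.08² + 0.02² + 0.09² = 0.1444 + 0.0004 + 0.0004 + 0.0036 + 0.0004 + 0.0961 + 0.0064 + 0.0004 + 0.0081 = 0.2602
B = 1 / 0.2602 = 3.84320
Bₛ = (B − 1)/(n − 1) = (3.84320 − 1)/(9 − 1) = 2.84320/8 = 0.35540

0.355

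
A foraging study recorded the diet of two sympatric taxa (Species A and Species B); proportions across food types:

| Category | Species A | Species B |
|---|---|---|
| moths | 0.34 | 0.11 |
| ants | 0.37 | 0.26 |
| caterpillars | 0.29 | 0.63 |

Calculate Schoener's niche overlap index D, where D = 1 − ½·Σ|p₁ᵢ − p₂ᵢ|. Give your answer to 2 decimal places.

Σ|p₁ᵢ − p₂ᵢ| = 0.23 + 0.11 + 0.34 = 0.68
D = 1 − ½ × 0.68 = 1 − 0.340 = 0.6600

0.66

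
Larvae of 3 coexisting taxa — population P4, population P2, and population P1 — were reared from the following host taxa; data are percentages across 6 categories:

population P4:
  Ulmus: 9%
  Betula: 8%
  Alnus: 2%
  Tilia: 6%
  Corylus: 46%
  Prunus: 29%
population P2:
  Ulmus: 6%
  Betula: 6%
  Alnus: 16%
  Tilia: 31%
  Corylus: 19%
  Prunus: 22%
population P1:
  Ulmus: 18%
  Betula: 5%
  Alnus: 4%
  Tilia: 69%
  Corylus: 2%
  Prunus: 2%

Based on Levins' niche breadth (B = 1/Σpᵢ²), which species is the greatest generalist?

Convert percentages to proportions (divide by 100).
Σp_P4ᵢ² = 0.09² + 0.08² + 0.02² + 0.06² + 0.46² + 0.29² = 0.0081 + 0.0064 + 0.0004 + 0.0036 + 0.2116 + 0.0841 = 0.3142
B_P4 = 1 / 0.3142 = 3.1827
Σp_P2ᵢ² = 0.06² + 0.06² + 0.16² + 0.31² + 0.19² + 0.22² = 0.0036 + 0.0036 + 0.0256 + 0.0961 + 0.0361 + 0.0484 = 0.2134
B_P2 = 1 / 0.2134 = 4.6860
Σp_P1ᵢ² = 0.18² + 0.05² + 0.04² + 0.69² + 0.02² + 0.02² = 0.0324 + 0.0025 + 0.0016 + 0.4761 + 0.0004 + 0.0004 = 0.5134
B_P1 = 1 / 0.5134 = 1.9478
Highest B → broadest niche (most generalist): population P2 (B = 4.69).

population P2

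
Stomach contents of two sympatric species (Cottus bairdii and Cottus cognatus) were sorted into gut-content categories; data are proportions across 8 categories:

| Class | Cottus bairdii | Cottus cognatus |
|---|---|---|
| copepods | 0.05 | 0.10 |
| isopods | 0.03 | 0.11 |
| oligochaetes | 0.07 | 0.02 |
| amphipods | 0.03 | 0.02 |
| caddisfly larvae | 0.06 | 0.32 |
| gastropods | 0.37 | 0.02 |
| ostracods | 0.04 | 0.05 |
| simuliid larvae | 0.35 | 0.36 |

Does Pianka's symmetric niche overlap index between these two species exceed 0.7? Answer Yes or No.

No

Σ p₁ᵢp₂ᵢ = 0.0050 + 0.0033 + 0.0014 + 0.0006 + 0.0192 + 0.0074 + 0.0020 + 0.1260 = 0.1649
Σp_1ᵢ² = 0.05² + 0.03² + 0.07² + 0.03² + 0.06² + 0.37² + 0.04² + 0.35² = 0.0025 + 0.0009 + 0.0049 + 0.0009 + 0.0036 + 0.1369 + 0.0016 + 0.1225 = 0.2738
Σp_2ᵢ² = 0.10² + 0.11² + 0.02² + 0.02² + 0.32² + 0.02² + 0.05² + 0.36² = 0.0100 + 0.0121 + 0.0004 + 0.0004 + 0.1024 + 0.0004 + 0.0025 + 0.1296 = 0.2578
O = 0.1649 / √(0.2738 × 0.2578) = 0.1649 / 0.26568 = 0.6207
O = 0.6207 < 0.7 → No.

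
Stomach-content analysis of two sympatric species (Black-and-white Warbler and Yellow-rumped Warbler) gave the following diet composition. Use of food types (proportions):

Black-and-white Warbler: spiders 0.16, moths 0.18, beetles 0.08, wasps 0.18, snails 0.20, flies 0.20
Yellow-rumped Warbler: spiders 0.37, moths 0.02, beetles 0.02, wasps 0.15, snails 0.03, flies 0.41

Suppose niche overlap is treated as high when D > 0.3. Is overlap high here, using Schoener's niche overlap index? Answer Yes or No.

Σ|p₁ᵢ − p₂ᵢ| = 0.21 + 0.16 + 0.06 + 0.03 + 0.17 + 0.21 = 0.84
D = 1 − ½ × 0.84 = 1 − 0.420 = 0.5800
D = 0.5800 > 0.3 → Yes.

Yes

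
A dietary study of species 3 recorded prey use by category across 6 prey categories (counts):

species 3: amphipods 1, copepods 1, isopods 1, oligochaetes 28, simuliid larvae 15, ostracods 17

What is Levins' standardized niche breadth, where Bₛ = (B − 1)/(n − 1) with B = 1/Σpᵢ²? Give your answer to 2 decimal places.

Proportions for species 3 (n=63): 1/63=0.0159, 1/63=0.0159, 1/63=0.0159, 28/63=0.4444, 15/63=0.2381, 17/63=0.2698
Σpᵢ² = 0.0159² + 0.0159² + 0.0159² + 0.4444² + 0.2381² + 0.2698² = 0.000253 + 0.000253 + 0.000253 + 0.197491 + 0.056692 + 0.072792 = 0.327734
B = 1 / 0.327734 = 3.0513
Bₛ = (B − 1)/(n − 1) = (3.0513 − 1)/(6 − 1) = 2.0513/5 = 0.4103

0.41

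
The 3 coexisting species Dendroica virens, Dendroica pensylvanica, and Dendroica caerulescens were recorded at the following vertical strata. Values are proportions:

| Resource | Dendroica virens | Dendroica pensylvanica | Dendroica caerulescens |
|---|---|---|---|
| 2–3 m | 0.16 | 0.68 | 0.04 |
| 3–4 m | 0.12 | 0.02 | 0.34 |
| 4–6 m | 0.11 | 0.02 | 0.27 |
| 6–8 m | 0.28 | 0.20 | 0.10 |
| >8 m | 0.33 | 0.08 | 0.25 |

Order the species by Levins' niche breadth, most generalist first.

Dendroica virens > Dendroica caerulescens > Dendroica pensylvanica

Σp_vireᵢ² = 0.16² + 0.12² + 0.11² + 0.28² + 0.33² = 0.0256 + 0.0144 + 0.0121 + 0.0784 + 0.1089 = 0.2394
B_vire = 1 / 0.2394 = 4.1771
Σp_pensᵢ² = 0.68² + 0.02² + 0.02² + 0.20² + 0.08² = 0.4624 + 0.0004 + 0.0004 + 0.0400 + 0.0064 = 0.5096
B_pens = 1 / 0.5096 = 1.9623
Σp_caerᵢ² = 0.04² + 0.34² + 0.27² + 0.10² + 0.25² = 0.0016 + 0.1156 + 0.0729 + 0.0100 + 0.0625 = 0.2626
B_caer = 1 / 0.2626 = 3.8081
Ranking by B (broadest → narrowest): Dendroica virens (4.18) > Dendroica caerulescens (3.81) > Dendroica pensylvanica (1.96)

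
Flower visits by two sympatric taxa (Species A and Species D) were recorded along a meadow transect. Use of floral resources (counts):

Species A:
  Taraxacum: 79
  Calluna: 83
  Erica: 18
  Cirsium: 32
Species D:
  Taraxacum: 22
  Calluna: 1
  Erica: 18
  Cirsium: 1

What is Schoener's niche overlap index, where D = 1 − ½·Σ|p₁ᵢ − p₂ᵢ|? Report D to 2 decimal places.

0.51

Proportions for Species A (n=212): 79/212=0.3726, 83/212=0.3915, 18/212=0.0849, 32/212=0.1509
Proportions for Species D (n=42): 22/42=0.5238, 1/42=0.0238, 18/42=0.4286, 1/42=0.0238
Σ|p₁ᵢ − p₂ᵢ| = 0.1512 + 0.3677 + 0.3437 + 0.1271 = 0.9897
D = 1 − ½ × 0.9897 = 1 − 0.49485 = 0.50515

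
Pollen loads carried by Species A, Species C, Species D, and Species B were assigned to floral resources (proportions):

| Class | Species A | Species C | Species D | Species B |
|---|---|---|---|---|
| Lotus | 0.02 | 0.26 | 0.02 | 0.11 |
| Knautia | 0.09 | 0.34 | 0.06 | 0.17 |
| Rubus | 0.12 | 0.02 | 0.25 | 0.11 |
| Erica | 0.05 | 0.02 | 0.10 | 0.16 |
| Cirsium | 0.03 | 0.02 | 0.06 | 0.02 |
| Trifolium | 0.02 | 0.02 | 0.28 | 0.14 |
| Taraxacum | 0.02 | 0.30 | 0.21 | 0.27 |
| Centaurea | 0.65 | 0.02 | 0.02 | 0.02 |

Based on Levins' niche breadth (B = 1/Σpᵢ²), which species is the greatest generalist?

Species B

Σp_Aᵢ² = 0.02² + 0.09² + 0.12² + 0.05² + 0.03² + 0.02² + 0.02² + 0.65² = 0.0004 + 0.0081 + 0.0144 + 0.0025 + 0.0009 + 0.0004 + 0.0004 + 0.4225 = 0.4496
B_A = 1 / 0.4496 = 2.2242
Σp_Cᵢ² = 0.26² + 0.34² + 0.02² + 0.02² + 0.02² + 0.02² + 0.30² + 0.02² = 0.0676 + 0.1156 + 0.0004 + 0.0004 + 0.0004 + 0.0004 + 0.0900 + 0.0004 = 0.2752
B_C = 1 / 0.2752 = 3.6337
Σp_Dᵢ² = 0.02² + 0.06² + 0.25² + 0.10² + 0.06² + 0.28² + 0.21² + 0.02² = 0.0004 + 0.0036 + 0.0625 + 0.0100 + 0.0036 + 0.0784 + 0.0441 + 0.0004 = 0.2030
B_D = 1 / 0.2030 = 4.9261
Σp_Bᵢ² = 0.11² + 0.17² + 0.11² + 0.16² + 0.02² + 0.14² + 0.27² + 0.02² = 0.0121 + 0.0289 + 0.0121 + 0.0256 + 0.0004 + 0.0196 + 0.0729 + 0.0004 = 0.1720
B_B = 1 / 0.1720 = 5.8140
Highest B → broadest niche (most generalist): Species B (B = 5.81).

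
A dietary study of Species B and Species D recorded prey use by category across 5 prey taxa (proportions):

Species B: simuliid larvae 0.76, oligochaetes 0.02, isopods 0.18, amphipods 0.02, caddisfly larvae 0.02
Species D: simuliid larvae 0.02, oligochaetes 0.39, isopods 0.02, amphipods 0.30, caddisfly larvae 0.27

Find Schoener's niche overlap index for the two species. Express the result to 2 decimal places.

Σ|p₁ᵢ − p₂ᵢ| = 0.74 + 0.37 + 0.16 + 0.28 + 0.25 = 1.80
D = 1 − ½ × 1.80 = 1 − 0.900 = 0.1000

0.10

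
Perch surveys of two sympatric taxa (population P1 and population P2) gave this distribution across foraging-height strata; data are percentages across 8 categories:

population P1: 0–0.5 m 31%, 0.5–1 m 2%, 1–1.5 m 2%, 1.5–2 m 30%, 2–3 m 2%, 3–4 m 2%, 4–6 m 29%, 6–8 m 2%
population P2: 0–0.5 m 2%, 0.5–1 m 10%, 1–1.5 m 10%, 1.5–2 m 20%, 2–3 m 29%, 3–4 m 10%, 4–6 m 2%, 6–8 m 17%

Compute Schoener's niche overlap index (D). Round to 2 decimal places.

0.34

Convert percentages to proportions (divide by 100).
Σ|p₁ᵢ − p₂ᵢ| = 0.29 + 0.08 + 0.08 + 0.10 + 0.27 + 0.08 + 0.27 + 0.15 = 1.32
D = 1 − ½ × 1.32 = 1 − 0.660 = 0.3400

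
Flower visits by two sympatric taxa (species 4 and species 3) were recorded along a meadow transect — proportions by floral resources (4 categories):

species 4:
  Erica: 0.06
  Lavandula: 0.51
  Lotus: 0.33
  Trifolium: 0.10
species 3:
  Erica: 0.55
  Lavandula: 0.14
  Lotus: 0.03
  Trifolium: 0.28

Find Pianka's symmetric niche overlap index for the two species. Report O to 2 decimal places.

Σ p₁ᵢp₂ᵢ = 0.0330 + 0.0714 + 0.0099 + 0.0280 = 0.1423
Σp_1ᵢ² = 0.06² + 0.51² + 0.33² + 0.10² = 0.0036 + 0.2601 + 0.1089 + 0.0100 = 0.3826
Σp_2ᵢ² = 0.55² + 0.14² + 0.03² + 0.28² = 0.3025 + 0.0196 + 0.0009 + 0.0784 = 0.4014
O = 0.1423 / √(0.3826 × 0.4014) = 0.1423 / 0.39189 = 0.3631

0.36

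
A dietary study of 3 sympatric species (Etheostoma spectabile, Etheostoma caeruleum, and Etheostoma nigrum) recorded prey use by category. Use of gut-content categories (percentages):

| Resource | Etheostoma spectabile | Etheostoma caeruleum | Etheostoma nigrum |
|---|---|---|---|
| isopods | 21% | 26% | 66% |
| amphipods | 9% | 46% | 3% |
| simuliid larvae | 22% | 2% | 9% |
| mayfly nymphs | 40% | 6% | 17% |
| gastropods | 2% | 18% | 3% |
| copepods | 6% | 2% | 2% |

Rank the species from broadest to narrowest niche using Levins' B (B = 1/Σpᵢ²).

Etheostoma spectabile > Etheostoma caeruleum > Etheostoma nigrum

Convert percentages to proportions (divide by 100).
Σp_specᵢ² = 0.21² + 0.09² + 0.22² + 0.40² + 0.02² + 0.06² = 0.0441 + 0.0081 + 0.0484 + 0.1600 + 0.0004 + 0.0036 = 0.2646
B_spec = 1 / 0.2646 = 3.7793
Σp_caerᵢ² = 0.26² + 0.46² + 0.02² + 0.06² + 0.18² + 0.02² = 0.0676 + 0.2116 + 0.0004 + 0.0036 + 0.0324 + 0.0004 = 0.3160
B_caer = 1 / 0.3160 = 3.1646
Σp_nigrᵢ² = 0.66² + 0.03² + 0.09² + 0.17² + 0.03² + 0.02² = 0.4356 + 0.0009 + 0.0081 + 0.0289 + 0.0009 + 0.0004 = 0.4748
B_nigr = 1 / 0.4748 = 2.1061
Ranking by B (broadest → narrowest): Etheostoma spectabile (3.78) > Etheostoma caeruleum (3.16) > Etheostoma nigrum (2.11)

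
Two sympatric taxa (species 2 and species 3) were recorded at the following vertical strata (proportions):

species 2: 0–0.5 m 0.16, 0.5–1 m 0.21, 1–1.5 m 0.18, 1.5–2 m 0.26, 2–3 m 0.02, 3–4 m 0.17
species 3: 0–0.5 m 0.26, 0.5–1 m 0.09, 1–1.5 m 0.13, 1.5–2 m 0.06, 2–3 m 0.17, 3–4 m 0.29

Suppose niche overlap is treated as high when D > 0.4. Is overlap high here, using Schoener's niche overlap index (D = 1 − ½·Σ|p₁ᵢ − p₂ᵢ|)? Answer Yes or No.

Σ|p₁ᵢ − p₂ᵢ| = 0.10 + 0.12 + 0.05 + 0.20 + 0.15 + 0.12 = 0.74
D = 1 − ½ × 0.74 = 1 − 0.370 = 0.6300
D = 0.6300 > 0.4 → Yes.

Yes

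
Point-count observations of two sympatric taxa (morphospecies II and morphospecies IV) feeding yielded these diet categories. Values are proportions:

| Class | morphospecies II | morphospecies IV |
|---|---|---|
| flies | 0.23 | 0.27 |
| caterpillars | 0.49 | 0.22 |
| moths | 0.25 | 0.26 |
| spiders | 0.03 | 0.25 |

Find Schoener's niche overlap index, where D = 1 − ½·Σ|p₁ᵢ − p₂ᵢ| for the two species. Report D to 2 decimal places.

Σ|p₁ᵢ − p₂ᵢ| = 0.04 + 0.27 + 0.01 + 0.22 = 0.54
D = 1 − ½ × 0.54 = 1 − 0.270 = 0.7300

0.73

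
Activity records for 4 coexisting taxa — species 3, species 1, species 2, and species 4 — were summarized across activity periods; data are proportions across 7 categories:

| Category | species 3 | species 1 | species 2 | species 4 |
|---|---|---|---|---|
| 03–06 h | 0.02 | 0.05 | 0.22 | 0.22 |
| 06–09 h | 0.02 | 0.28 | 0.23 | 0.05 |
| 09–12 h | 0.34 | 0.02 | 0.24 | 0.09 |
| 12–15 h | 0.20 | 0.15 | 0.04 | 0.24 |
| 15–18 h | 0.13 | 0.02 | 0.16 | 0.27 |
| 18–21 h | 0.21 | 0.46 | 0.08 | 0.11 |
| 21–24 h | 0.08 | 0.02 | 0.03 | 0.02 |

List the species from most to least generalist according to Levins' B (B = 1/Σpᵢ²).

Σp_3ᵢ² = 0.02² + 0.02² + 0.34² + 0.20² + 0.13² + 0.21² + 0.08² = 0.0004 + 0.0004 + 0.1156 + 0.0400 + 0.0169 + 0.0441 + 0.0064 = 0.2238
B_3 = 1 / 0.2238 = 4.4683
Σp_1ᵢ² = 0.05² + 0.28² + 0.02² + 0.15² + 0.02² + 0.46² + 0.02² = 0.0025 + 0.0784 + 0.0004 + 0.0225 + 0.0004 + 0.2116 + 0.0004 = 0.3162
B_1 = 1 / 0.3162 = 3.1626
Σp_2ᵢ² = 0.22² + 0.23² + 0.24² + 0.04² + 0.16² + 0.08² + 0.03² = 0.0484 + 0.0529 + 0.0576 + 0.0016 + 0.0256 + 0.0064 + 0.0009 = 0.1934
B_2 = 1 / 0.1934 = 5.1706
Σp_4ᵢ² = 0.22² + 0.05² + 0.09² + 0.24² + 0.27² + 0.11² + 0.02² = 0.0484 + 0.0025 + 0.0081 + 0.0576 + 0.0729 + 0.0121 + 0.0004 = 0.2020
B_4 = 1 / 0.2020 = 4.9505
Ranking by B (broadest → narrowest): species 2 (5.17) > species 4 (4.95) > species 3 (4.47) > species 1 (3.16)

species 2 > species 4 > species 3 > species 1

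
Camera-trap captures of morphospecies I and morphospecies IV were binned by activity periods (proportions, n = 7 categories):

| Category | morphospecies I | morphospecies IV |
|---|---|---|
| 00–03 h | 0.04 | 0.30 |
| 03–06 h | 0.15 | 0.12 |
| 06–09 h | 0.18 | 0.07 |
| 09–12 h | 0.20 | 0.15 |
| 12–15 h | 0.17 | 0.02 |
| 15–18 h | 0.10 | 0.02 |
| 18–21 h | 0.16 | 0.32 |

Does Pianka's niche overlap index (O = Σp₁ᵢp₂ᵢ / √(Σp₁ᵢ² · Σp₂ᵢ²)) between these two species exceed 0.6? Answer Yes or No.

Σ p₁ᵢp₂ᵢ = 0.0120 + 0.0180 + 0.0126 + 0.0300 + 0.0034 + 0.0020 + 0.0512 = 0.1292
Σp_1ᵢ² = 0.04² + 0.15² + 0.18² + 0.20² + 0.17² + 0.10² + 0.16² = 0.0016 + 0.0225 + 0.0324 + 0.0400 + 0.0289 + 0.0100 + 0.0256 = 0.1610
Σp_2ᵢ² = 0.30² + 0.12² + 0.07² + 0.15² + 0.02² + 0.02² + 0.32² = 0.0900 + 0.0144 + 0.0049 + 0.0225 + 0.0004 + 0.0004 + 0.1024 = 0.2350
O = 0.1292 / √(0.1610 × 0.2350) = 0.1292 / 0.19451 = 0.6642
O = 0.6642 > 0.6 → Yes.

Yes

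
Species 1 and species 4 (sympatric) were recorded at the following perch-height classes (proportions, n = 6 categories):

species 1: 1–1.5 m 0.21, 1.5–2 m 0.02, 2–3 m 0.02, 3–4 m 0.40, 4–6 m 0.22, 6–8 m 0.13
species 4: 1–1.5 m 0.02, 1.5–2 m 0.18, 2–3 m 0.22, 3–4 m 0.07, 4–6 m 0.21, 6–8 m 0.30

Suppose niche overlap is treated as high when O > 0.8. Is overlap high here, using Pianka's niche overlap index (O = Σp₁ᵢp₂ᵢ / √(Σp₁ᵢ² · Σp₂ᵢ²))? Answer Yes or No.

No

Σ p₁ᵢp₂ᵢ = 0.0042 + 0.0036 + 0.0044 + 0.0280 + 0.0462 + 0.0390 = 0.1254
Σp_1ᵢ² = 0.21² + 0.02² + 0.02² + 0.40² + 0.22² + 0.13² = 0.0441 + 0.0004 + 0.0004 + 0.1600 + 0.0484 + 0.0169 = 0.2702
Σp_2ᵢ² = 0.02² + 0.18² + 0.22² + 0.07² + 0.21² + 0.30² = 0.0004 + 0.0324 + 0.0484 + 0.0049 + 0.0441 + 0.0900 = 0.2202
O = 0.1254 / √(0.2702 × 0.2202) = 0.1254 / 0.24392 = 0.5141
O = 0.5141 < 0.8 → No.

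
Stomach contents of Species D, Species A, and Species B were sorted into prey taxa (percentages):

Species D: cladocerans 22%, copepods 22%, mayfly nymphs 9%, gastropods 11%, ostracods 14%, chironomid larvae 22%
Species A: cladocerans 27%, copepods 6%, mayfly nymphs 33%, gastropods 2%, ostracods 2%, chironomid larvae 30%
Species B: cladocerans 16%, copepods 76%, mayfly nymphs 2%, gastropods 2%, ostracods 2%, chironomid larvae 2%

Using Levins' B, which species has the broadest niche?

Convert percentages to proportions (divide by 100).
Σp_Dᵢ² = 0.22² + 0.22² + 0.09² + 0.11² + 0.14² + 0.22² = 0.0484 + 0.0484 + 0.0081 + 0.0121 + 0.0196 + 0.0484 = 0.1850
B_D = 1 / 0.1850 = 5.4054
Σp_Aᵢ² = 0.27² + 0.06² + 0.33² + 0.02² + 0.02² + 0.30² = 0.0729 + 0.0036 + 0.1089 + 0.0004 + 0.0004 + 0.0900 = 0.2762
B_A = 1 / 0.2762 = 3.6206
Σp_Bᵢ² = 0.16² + 0.76² + 0.02² + 0.02² + 0.02² + 0.02² = 0.0256 + 0.5776 + 0.0004 + 0.0004 + 0.0004 + 0.0004 = 0.6048
B_B = 1 / 0.6048 = 1.6534
Highest B → broadest niche (most generalist): Species D (B = 5.41).

Species D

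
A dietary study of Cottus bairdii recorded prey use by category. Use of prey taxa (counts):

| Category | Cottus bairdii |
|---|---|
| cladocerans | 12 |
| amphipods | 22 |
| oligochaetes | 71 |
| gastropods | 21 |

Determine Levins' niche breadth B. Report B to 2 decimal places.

2.60

Proportions for Cottus bairdii (n=126): 12/126=0.0952, 22/126=0.1746, 71/126=0.5635, 21/126=0.1667
Σpᵢ² = 0.0952² + 0.1746² + 0.5635² + 0.1667² = 0.009063 + 0.030485 + 0.317532 + 0.027789 = 0.384869
B = 1 / 0.384869 = 2.5983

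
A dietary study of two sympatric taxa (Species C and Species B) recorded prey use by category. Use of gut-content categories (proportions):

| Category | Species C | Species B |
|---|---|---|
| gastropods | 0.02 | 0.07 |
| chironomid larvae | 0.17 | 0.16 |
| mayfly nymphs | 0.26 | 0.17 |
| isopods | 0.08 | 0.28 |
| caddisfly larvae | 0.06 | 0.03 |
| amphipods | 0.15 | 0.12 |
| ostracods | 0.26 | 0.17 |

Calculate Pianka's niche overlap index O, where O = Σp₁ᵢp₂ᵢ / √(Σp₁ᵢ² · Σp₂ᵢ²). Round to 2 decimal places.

0.84

Σ p₁ᵢp₂ᵢ = 0.0014 + 0.0272 + 0.0442 + 0.0224 + 0.0018 + 0.0180 + 0.0442 = 0.1592
Σp_1ᵢ² = 0.02² + 0.17² + 0.26² + 0.08² + 0.06² + 0.15² + 0.26² = 0.0004 + 0.0289 + 0.0676 + 0.0064 + 0.0036 + 0.0225 + 0.0676 = 0.1970
Σp_2ᵢ² = 0.07² + 0.16² + 0.17² + 0.28² + 0.03² + 0.12² + 0.17² = 0.0049 + 0.0256 + 0.0289 + 0.0784 + 0.0009 + 0.0144 + 0.0289 = 0.1820
O = 0.1592 / √(0.1970 × 0.1820) = 0.1592 / 0.18935 = 0.8408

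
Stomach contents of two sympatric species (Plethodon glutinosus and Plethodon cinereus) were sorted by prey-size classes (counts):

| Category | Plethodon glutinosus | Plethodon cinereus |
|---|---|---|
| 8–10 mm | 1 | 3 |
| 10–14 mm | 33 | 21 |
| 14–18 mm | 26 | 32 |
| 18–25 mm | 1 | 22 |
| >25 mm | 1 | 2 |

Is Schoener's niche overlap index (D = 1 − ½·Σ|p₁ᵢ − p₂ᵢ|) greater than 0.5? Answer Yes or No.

Proportions for Plethodon glutinosus (n=62): 1/62=0.0161, 33/62=0.5323, 26/62=0.4194, 1/62=0.0161, 1/62=0.0161
Proportions for Plethodon cinereus (n=80): 3/80=0.0375, 21/80=0.2625, 32/80=0.4000, 22/80=0.2750, 2/80=0.0250
Σ|p₁ᵢ − p₂ᵢ| = 0.0214 + 0.2698 + 0.0194 + 0.2589 + 0.0089 = 0.5784
D = 1 − ½ × 0.5784 = 1 − 0.28920 = 0.71080
D = 0.71080 > 0.5 → Yes.

Yes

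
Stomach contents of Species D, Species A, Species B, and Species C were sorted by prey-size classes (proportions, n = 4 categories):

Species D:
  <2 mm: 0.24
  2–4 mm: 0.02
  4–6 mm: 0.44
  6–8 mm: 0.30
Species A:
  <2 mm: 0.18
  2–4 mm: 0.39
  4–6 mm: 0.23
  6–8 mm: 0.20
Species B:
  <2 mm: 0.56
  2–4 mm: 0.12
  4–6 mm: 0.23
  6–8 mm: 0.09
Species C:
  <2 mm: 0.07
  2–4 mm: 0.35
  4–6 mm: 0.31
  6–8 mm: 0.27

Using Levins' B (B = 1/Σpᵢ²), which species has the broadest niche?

Σp_Dᵢ² = 0.24² + 0.02² + 0.44² + 0.30² = 0.0576 + 0.0004 + 0.1936 + 0.0900 = 0.3416
B_D = 1 / 0.3416 = 2.9274
Σp_Aᵢ² = 0.18² + 0.39² + 0.23² + 0.20² = 0.0324 + 0.1521 + 0.0529 + 0.0400 = 0.2774
B_A = 1 / 0.2774 = 3.6049
Σp_Bᵢ² = 0.56² + 0.12² + 0.23² + 0.09² = 0.3136 + 0.0144 + 0.0529 + 0.0081 = 0.3890
B_B = 1 / 0.3890 = 2.5707
Σp_Cᵢ² = 0.07² + 0.35² + 0.31² + 0.27² = 0.0049 + 0.1225 + 0.0961 + 0.0729 = 0.2964
B_C = 1 / 0.2964 = 3.3738
Highest B → broadest niche (most generalist): Species A (B = 3.60).

Species A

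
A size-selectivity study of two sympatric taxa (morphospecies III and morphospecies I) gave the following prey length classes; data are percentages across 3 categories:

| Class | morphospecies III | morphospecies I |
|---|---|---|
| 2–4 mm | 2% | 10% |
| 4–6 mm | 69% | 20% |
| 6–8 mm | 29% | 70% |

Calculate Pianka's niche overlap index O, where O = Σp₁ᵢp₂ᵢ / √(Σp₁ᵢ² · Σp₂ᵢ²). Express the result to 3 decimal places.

Convert percentages to proportions (divide by 100).
Σ p₁ᵢp₂ᵢ = 0.0020 + 0.1380 + 0.2030 = 0.3430
Σp_1ᵢ² = 0.02² + 0.69² + 0.29² = 0.0004 + 0.4761 + 0.0841 = 0.5606
Σp_2ᵢ² = 0.10² + 0.20² + 0.70² = 0.0100 + 0.0400 + 0.4900 = 0.5400
O = 0.3430 / √(0.5606 × 0.5400) = 0.3430 / 0.550204 = 0.62341

0.623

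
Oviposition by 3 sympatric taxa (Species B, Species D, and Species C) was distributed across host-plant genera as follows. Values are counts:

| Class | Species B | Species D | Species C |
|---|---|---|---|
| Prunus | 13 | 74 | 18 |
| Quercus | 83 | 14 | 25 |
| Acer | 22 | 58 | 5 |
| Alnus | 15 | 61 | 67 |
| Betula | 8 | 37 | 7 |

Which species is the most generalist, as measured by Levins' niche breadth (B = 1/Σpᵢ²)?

Proportions for Species B (n=141): 13/141=0.0922, 83/141=0.5887, 22/141=0.1560, 15/141=0.1064, 8/141=0.0567
Proportions for Species D (n=244): 74/244=0.3033, 14/244=0.0574, 58/244=0.2377, 61/244=0.2500, 37/244=0.1516
Proportions for Species C (n=122): 18/122=0.1475, 25/122=0.2049, 5/122=0.0410, 67/122=0.5492, 7/122=0.0574
Σp_Bᵢ² = 0.0922² + 0.5887² + 0.1560² + 0.1064² + 0.0567² = 0.008501 + 0.346568 + 0.024336 + 0.011321 + 0.003215 = 0.393941
B_B = 1 / 0.393941 = 2.5385
Σp_Dᵢ² = 0.3033² + 0.0574² + 0.2377² + 0.2500² + 0.1516² = 0.091991 + 0.003295 + 0.056501 + 0.062500 + 0.022983 = 0.237270
B_D = 1 / 0.237270 = 4.2146
Σp_Cᵢ² = 0.1475² + 0.2049² + 0.0410² + 0.5492² + 0.0574² = 0.021756 + 0.041984 + 0.001681 + 0.301621 + 0.003295 = 0.370337
B_C = 1 / 0.370337 = 2.7002
Highest B → broadest niche (most generalist): Species D (B = 4.21).

Species D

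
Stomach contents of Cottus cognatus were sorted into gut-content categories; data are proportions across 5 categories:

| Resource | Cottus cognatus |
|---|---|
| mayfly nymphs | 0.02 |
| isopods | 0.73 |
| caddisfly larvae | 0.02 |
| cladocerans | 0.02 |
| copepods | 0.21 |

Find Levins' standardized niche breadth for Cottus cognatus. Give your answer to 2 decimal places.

0.18

Σpᵢ² = 0.02² + 0.73² + 0.02² + 0.02² + 0.21² = 0.0004 + 0.5329 + 0.0004 + 0.0004 + 0.0441 = 0.5782
B = 1 / 0.5782 = 1.7295
Bₛ = (B − 1)/(n − 1) = (1.7295 − 1)/(5 − 1) = 0.7295/4 = 0.1824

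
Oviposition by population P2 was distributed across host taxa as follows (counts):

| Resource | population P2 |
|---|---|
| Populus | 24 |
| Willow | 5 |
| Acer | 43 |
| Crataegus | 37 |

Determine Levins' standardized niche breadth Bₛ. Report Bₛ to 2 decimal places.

Proportions for population P2 (n=109): 24/109=0.2202, 5/109=0.0459, 43/109=0.3945, 37/109=0.3394
Σpᵢ² = 0.2202² + 0.0459² + 0.3945² + 0.3394² = 0.048488 + 0.002107 + 0.155630 + 0.115192 = 0.321417
B = 1 / 0.321417 = 3.1112
Bₛ = (B − 1)/(n − 1) = (3.1112 − 1)/(4 − 1) = 2.1112/3 = 0.7037

0.70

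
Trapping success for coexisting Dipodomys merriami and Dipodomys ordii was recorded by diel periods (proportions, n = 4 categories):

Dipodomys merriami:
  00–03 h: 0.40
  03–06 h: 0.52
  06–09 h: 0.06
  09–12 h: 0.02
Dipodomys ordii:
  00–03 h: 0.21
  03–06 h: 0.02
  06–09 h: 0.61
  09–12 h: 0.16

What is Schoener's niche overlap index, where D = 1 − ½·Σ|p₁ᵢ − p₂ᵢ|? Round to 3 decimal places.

Σ|p₁ᵢ − p₂ᵢ| = 0.19 + 0.50 + 0.55 + 0.14 = 1.38
D = 1 − ½ × 1.38 = 1 − 0.690 = 0.31000

0.310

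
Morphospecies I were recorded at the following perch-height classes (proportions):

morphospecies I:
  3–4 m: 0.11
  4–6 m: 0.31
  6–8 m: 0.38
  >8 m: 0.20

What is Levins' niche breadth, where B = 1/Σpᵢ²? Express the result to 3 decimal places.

Σpᵢ² = 0.11² + 0.31² + 0.38² + 0.20² = 0.0121 + 0.0961 + 0.1444 + 0.0400 = 0.2926
B = 1 / 0.2926 = 3.41763

3.418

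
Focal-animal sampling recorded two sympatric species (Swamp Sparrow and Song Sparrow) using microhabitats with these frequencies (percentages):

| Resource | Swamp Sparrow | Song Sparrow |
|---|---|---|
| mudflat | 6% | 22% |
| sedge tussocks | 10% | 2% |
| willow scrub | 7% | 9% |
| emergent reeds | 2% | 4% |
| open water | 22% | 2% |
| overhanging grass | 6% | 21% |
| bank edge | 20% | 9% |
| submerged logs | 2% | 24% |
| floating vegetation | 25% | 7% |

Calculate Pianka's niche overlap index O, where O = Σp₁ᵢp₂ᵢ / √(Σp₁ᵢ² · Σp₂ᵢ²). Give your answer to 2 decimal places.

0.46

Convert percentages to proportions (divide by 100).
Σ p₁ᵢp₂ᵢ = 0.0132 + 0.0020 + 0.0063 + 0.0008 + 0.0044 + 0.0126 + 0.0180 + 0.0048 + 0.0175 = 0.0796
Σp_1ᵢ² = 0.06² + 0.10² + 0.07² + 0.02² + 0.22² + 0.06² + 0.20² + 0.02² + 0.25² = 0.0036 + 0.0100 + 0.0049 + 0.0004 + 0.0484 + 0.0036 + 0.0400 + 0.0004 + 0.0625 = 0.1738
Σp_2ᵢ² = 0.22² + 0.02² + 0.09² + 0.04² + 0.02² + 0.21² + 0.09² + 0.24² + 0.07² = 0.0484 + 0.0004 + 0.0081 + 0.0016 + 0.0004 + 0.0441 + 0.0081 + 0.0576 + 0.0049 = 0.1736
O = 0.0796 / √(0.1738 × 0.1736) = 0.0796 / 0.17370 = 0.4583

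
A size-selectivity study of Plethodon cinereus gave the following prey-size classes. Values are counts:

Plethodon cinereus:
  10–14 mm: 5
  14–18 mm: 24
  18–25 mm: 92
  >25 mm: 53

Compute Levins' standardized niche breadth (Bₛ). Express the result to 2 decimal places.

Proportions for Plethodon cinereus (n=174): 5/174=0.0287, 24/174=0.1379, 92/174=0.5287, 53/174=0.3046
Σpᵢ² = 0.0287² + 0.1379² + 0.5287² + 0.3046² = 0.000824 + 0.019016 + 0.279524 + 0.092781 = 0.392145
B = 1 / 0.392145 = 2.5501
Bₛ = (B − 1)/(n − 1) = (2.5501 − 1)/(4 − 1) = 1.5501/3 = 0.5167

0.52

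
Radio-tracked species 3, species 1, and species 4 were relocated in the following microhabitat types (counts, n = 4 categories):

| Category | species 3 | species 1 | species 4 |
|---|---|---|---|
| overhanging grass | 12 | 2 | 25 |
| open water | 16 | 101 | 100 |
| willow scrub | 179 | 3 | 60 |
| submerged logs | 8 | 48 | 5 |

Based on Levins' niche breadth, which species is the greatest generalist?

Proportions for species 3 (n=215): 12/215=0.0558, 16/215=0.0744, 179/215=0.8326, 8/215=0.0372
Proportions for species 1 (n=154): 2/154=0.0130, 101/154=0.6558, 3/154=0.0195, 48/154=0.3117
Proportions for species 4 (n=190): 25/190=0.1316, 100/190=0.5263, 60/190=0.3158, 5/190=0.0263
Σp_3ᵢ² = 0.0558² + 0.0744² + 0.8326² + 0.0372² = 0.003114 + 0.005535 + 0.693223 + 0.001384 = 0.703256
B_3 = 1 / 0.703256 = 1.4220
Σp_1ᵢ² = 0.0130² + 0.6558² + 0.0195² + 0.3117² = 0.000169 + 0.430074 + 0.000380 + 0.097157 = 0.527780
B_1 = 1 / 0.527780 = 1.8947
Σp_4ᵢ² = 0.1316² + 0.5263² + 0.3158² + 0.0263² = 0.017319 + 0.276992 + 0.099730 + 0.000692 = 0.394733
B_4 = 1 / 0.394733 = 2.5334
Highest B → broadest niche (most generalist): species 4 (B = 2.53).

species 4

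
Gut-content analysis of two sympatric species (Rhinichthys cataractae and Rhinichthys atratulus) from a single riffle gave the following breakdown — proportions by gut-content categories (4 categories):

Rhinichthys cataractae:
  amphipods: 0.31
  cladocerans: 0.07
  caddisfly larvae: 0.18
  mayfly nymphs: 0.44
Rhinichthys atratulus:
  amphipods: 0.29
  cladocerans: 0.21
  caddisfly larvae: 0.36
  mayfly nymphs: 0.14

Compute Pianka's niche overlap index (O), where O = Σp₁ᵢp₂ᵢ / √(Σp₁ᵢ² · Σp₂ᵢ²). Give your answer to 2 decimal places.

0.77

Σ p₁ᵢp₂ᵢ = 0.0899 + 0.0147 + 0.0648 + 0.0616 = 0.2310
Σp_1ᵢ² = 0.31² + 0.07² + 0.18² + 0.44² = 0.0961 + 0.0049 + 0.0324 + 0.1936 = 0.3270
Σp_2ᵢ² = 0.29² + 0.21² + 0.36² + 0.14² = 0.0841 + 0.0441 + 0.1296 + 0.0196 = 0.2774
O = 0.2310 / √(0.3270 × 0.2774) = 0.2310 / 0.30118 = 0.7670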